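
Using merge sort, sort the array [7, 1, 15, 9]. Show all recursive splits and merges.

Merge sort trace:

Split: [7, 1, 15, 9] -> [7, 1] and [15, 9]
  Split: [7, 1] -> [7] and [1]
  Merge: [7] + [1] -> [1, 7]
  Split: [15, 9] -> [15] and [9]
  Merge: [15] + [9] -> [9, 15]
Merge: [1, 7] + [9, 15] -> [1, 7, 9, 15]

Final sorted array: [1, 7, 9, 15]

The merge sort proceeds by recursively splitting the array and merging sorted halves.
After all merges, the sorted array is [1, 7, 9, 15].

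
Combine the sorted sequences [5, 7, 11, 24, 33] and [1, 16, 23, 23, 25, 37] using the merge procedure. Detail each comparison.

Merging process:

Compare 5 vs 1: take 1 from right. Merged: [1]
Compare 5 vs 16: take 5 from left. Merged: [1, 5]
Compare 7 vs 16: take 7 from left. Merged: [1, 5, 7]
Compare 11 vs 16: take 11 from left. Merged: [1, 5, 7, 11]
Compare 24 vs 16: take 16 from right. Merged: [1, 5, 7, 11, 16]
Compare 24 vs 23: take 23 from right. Merged: [1, 5, 7, 11, 16, 23]
Compare 24 vs 23: take 23 from right. Merged: [1, 5, 7, 11, 16, 23, 23]
Compare 24 vs 25: take 24 from left. Merged: [1, 5, 7, 11, 16, 23, 23, 24]
Compare 33 vs 25: take 25 from right. Merged: [1, 5, 7, 11, 16, 23, 23, 24, 25]
Compare 33 vs 37: take 33 from left. Merged: [1, 5, 7, 11, 16, 23, 23, 24, 25, 33]
Append remaining from right: [37]. Merged: [1, 5, 7, 11, 16, 23, 23, 24, 25, 33, 37]

Final merged array: [1, 5, 7, 11, 16, 23, 23, 24, 25, 33, 37]
Total comparisons: 10

The merged array is [1, 5, 7, 11, 16, 23, 23, 24, 25, 33, 37], requiring 10 comparisons. The merge step runs in O(n) time where n is the total number of elements.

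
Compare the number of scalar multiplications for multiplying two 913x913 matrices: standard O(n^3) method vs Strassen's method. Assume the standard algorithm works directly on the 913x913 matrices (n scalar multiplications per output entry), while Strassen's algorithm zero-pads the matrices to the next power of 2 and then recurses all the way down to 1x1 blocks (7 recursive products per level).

Matrix multiplication for 913x913 matrices:

Strassen's algorithm requires power-of-2 dimensions. Pad 913x913 to 1024x1024 (next power of 2).

Standard algorithm: 913^3 = 761048497 multiplications
Strassen's algorithm: 7^(log2(1024)) = 7^10 = 282475249 multiplications
Savings: 761048497 - 282475249 = 478573248 multiplications

Standard: 761048497 multiplications (913^3). Strassen: 282475249 multiplications (7^10, after padding to 1024x1024). Strassen reduces 8 recursive multiplications to 7 at each level.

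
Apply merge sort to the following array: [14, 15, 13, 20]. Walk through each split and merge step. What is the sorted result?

Merge sort trace:

Split: [14, 15, 13, 20] -> [14, 15] and [13, 20]
  Split: [14, 15] -> [14] and [15]
  Merge: [14] + [15] -> [14, 15]
  Split: [13, 20] -> [13] and [20]
  Merge: [13] + [20] -> [13, 20]
Merge: [14, 15] + [13, 20] -> [13, 14, 15, 20]

Final sorted array: [13, 14, 15, 20]

The merge sort proceeds by recursively splitting the array and merging sorted halves.
After all merges, the sorted array is [13, 14, 15, 20].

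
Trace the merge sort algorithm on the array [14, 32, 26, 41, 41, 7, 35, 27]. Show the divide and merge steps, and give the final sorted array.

Merge sort trace:

Split: [14, 32, 26, 41, 41, 7, 35, 27] -> [14, 32, 26, 41] and [41, 7, 35, 27]
  Split: [14, 32, 26, 41] -> [14, 32] and [26, 41]
    Split: [14, 32] -> [14] and [32]
    Merge: [14] + [32] -> [14, 32]
    Split: [26, 41] -> [26] and [41]
    Merge: [26] + [41] -> [26, 41]
  Merge: [14, 32] + [26, 41] -> [14, 26, 32, 41]
  Split: [41, 7, 35, 27] -> [41, 7] and [35, 27]
    Split: [41, 7] -> [41] and [7]
    Merge: [41] + [7] -> [7, 41]
    Split: [35, 27] -> [35] and [27]
    Merge: [35] + [27] -> [27, 35]
  Merge: [7, 41] + [27, 35] -> [7, 27, 35, 41]
Merge: [14, 26, 32, 41] + [7, 27, 35, 41] -> [7, 14, 26, 27, 32, 35, 41, 41]

Final sorted array: [7, 14, 26, 27, 32, 35, 41, 41]

The merge sort proceeds by recursively splitting the array and merging sorted halves.
After all merges, the sorted array is [7, 14, 26, 27, 32, 35, 41, 41].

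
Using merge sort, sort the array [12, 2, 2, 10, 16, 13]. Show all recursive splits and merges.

Merge sort trace:

Split: [12, 2, 2, 10, 16, 13] -> [12, 2, 2] and [10, 16, 13]
  Split: [12, 2, 2] -> [12] and [2, 2]
    Split: [2, 2] -> [2] and [2]
    Merge: [2] + [2] -> [2, 2]
  Merge: [12] + [2, 2] -> [2, 2, 12]
  Split: [10, 16, 13] -> [10] and [16, 13]
    Split: [16, 13] -> [16] and [13]
    Merge: [16] + [13] -> [13, 16]
  Merge: [10] + [13, 16] -> [10, 13, 16]
Merge: [2, 2, 12] + [10, 13, 16] -> [2, 2, 10, 12, 13, 16]

Final sorted array: [2, 2, 10, 12, 13, 16]

The merge sort proceeds by recursively splitting the array and merging sorted halves.
After all merges, the sorted array is [2, 2, 10, 12, 13, 16].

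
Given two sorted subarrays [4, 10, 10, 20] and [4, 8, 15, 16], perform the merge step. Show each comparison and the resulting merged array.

Merging process:

Compare 4 vs 4: take 4 from left. Merged: [4]
Compare 10 vs 4: take 4 from right. Merged: [4, 4]
Compare 10 vs 8: take 8 from right. Merged: [4, 4, 8]
Compare 10 vs 15: take 10 from left. Merged: [4, 4, 8, 10]
Compare 10 vs 15: take 10 from left. Merged: [4, 4, 8, 10, 10]
Compare 20 vs 15: take 15 from right. Merged: [4, 4, 8, 10, 10, 15]
Compare 20 vs 16: take 16 from right. Merged: [4, 4, 8, 10, 10, 15, 16]
Append remaining from left: [20]. Merged: [4, 4, 8, 10, 10, 15, 16, 20]

Final merged array: [4, 4, 8, 10, 10, 15, 16, 20]
Total comparisons: 7

The merged array is [4, 4, 8, 10, 10, 15, 16, 20], requiring 7 comparisons. The merge step runs in O(n) time where n is the total number of elements.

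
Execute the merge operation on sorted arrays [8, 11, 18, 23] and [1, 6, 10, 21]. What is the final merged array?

Merging process:

Compare 8 vs 1: take 1 from right. Merged: [1]
Compare 8 vs 6: take 6 from right. Merged: [1, 6]
Compare 8 vs 10: take 8 from left. Merged: [1, 6, 8]
Compare 11 vs 10: take 10 from right. Merged: [1, 6, 8, 10]
Compare 11 vs 21: take 11 from left. Merged: [1, 6, 8, 10, 11]
Compare 18 vs 21: take 18 from left. Merged: [1, 6, 8, 10, 11, 18]
Compare 23 vs 21: take 21 from right. Merged: [1, 6, 8, 10, 11, 18, 21]
Append remaining from left: [23]. Merged: [1, 6, 8, 10, 11, 18, 21, 23]

Final merged array: [1, 6, 8, 10, 11, 18, 21, 23]
Total comparisons: 7

The merged array is [1, 6, 8, 10, 11, 18, 21, 23], requiring 7 comparisons. The merge step runs in O(n) time where n is the total number of elements.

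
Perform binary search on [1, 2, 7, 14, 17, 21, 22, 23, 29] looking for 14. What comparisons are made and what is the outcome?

Binary search for 14 in [1, 2, 7, 14, 17, 21, 22, 23, 29]:

lo=0, hi=8, mid=4, arr[mid]=17 -> 17 > 14, search left half
lo=0, hi=3, mid=1, arr[mid]=2 -> 2 < 14, search right half
lo=2, hi=3, mid=2, arr[mid]=7 -> 7 < 14, search right half
lo=3, hi=3, mid=3, arr[mid]=14 -> Found target at index 3!

Binary search finds 14 at index 3 after 4 comparisons. The search repeatedly halves the search space by comparing with the middle element.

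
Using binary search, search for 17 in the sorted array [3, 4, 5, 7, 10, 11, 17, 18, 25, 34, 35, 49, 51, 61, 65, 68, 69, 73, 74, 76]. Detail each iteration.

Binary search for 17 in [3, 4, 5, 7, 10, 11, 17, 18, 25, 34, 35, 49, 51, 61, 65, 68, 69, 73, 74, 76]:

lo=0, hi=19, mid=9, arr[mid]=34 -> 34 > 17, search left half
lo=0, hi=8, mid=4, arr[mid]=10 -> 10 < 17, search right half
lo=5, hi=8, mid=6, arr[mid]=17 -> Found target at index 6!

Binary search finds 17 at index 6 after 3 comparisons. The search repeatedly halves the search space by comparing with the middle element.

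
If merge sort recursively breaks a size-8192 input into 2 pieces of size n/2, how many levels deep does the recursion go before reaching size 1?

For divide and conquer with division factor 2:

Problem sizes at each level:
Level 0: 8192
Level 1: 4096
Level 2: 2048
Level 3: 1024
Level 4: 512
Level 5: 256
Level 6: 128
Level 7: 64
Level 8: 32
Level 9: 16
Level 10: 8
Level 11: 4
Level 12: 2
Level 13: 1

The root is level 0 and the size-1 base case is level 13 (the tree spans levels 0 through 13, i.e. 14 levels counting the root), so the depth is the number of divisions: log_2(8192) = 13

The recursion tree depth is log_2(8192) = 13. At each level, the problem size is divided by 2, so it takes 13 divisions to reduce to a base case of size 1. The algorithm makes 2 recursive calls at each level.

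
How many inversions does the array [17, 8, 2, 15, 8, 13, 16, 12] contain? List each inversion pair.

Finding inversions in [17, 8, 2, 15, 8, 13, 16, 12]:

(0, 1): arr[0]=17 > arr[1]=8
(0, 2): arr[0]=17 > arr[2]=2
(0, 3): arr[0]=17 > arr[3]=15
(0, 4): arr[0]=17 > arr[4]=8
(0, 5): arr[0]=17 > arr[5]=13
(0, 6): arr[0]=17 > arr[6]=16
(0, 7): arr[0]=17 > arr[7]=12
(1, 2): arr[1]=8 > arr[2]=2
(3, 4): arr[3]=15 > arr[4]=8
(3, 5): arr[3]=15 > arr[5]=13
(3, 7): arr[3]=15 > arr[7]=12
(5, 7): arr[5]=13 > arr[7]=12
(6, 7): arr[6]=16 > arr[7]=12

Total inversions: 13

The array has 13 inversion(s): (0,1), (0,2), (0,3), (0,4), (0,5), (0,6), (0,7), (1,2), (3,4), (3,5), (3,7), (5,7), (6,7). Each pair (i,j) satisfies i < j and arr[i] > arr[j].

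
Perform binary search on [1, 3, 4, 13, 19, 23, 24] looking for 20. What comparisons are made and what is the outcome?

Binary search for 20 in [1, 3, 4, 13, 19, 23, 24]:

lo=0, hi=6, mid=3, arr[mid]=13 -> 13 < 20, search right half
lo=4, hi=6, mid=5, arr[mid]=23 -> 23 > 20, search left half
lo=4, hi=4, mid=4, arr[mid]=19 -> 19 < 20, search right half
lo=5 > hi=4, target 20 not found

Binary search determines that 20 is not in the array after 3 comparisons. The search space was exhausted without finding the target.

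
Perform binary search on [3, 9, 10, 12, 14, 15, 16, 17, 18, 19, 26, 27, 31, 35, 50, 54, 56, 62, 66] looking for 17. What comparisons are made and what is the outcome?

Binary search for 17 in [3, 9, 10, 12, 14, 15, 16, 17, 18, 19, 26, 27, 31, 35, 50, 54, 56, 62, 66]:

lo=0, hi=18, mid=9, arr[mid]=19 -> 19 > 17, search left half
lo=0, hi=8, mid=4, arr[mid]=14 -> 14 < 17, search right half
lo=5, hi=8, mid=6, arr[mid]=16 -> 16 < 17, search right half
lo=7, hi=8, mid=7, arr[mid]=17 -> Found target at index 7!

Binary search finds 17 at index 7 after 4 comparisons. The search repeatedly halves the search space by comparing with the middle element.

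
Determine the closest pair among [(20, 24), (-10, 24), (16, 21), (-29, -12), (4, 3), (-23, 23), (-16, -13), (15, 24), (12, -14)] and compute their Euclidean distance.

Computing all pairwise distances among 9 points:

d((20, 24), (-10, 24)) = 30.0
d((20, 24), (16, 21)) = 5.0
d((20, 24), (-29, -12)) = 60.803
d((20, 24), (4, 3)) = 26.4008
d((20, 24), (-23, 23)) = 43.0116
d((20, 24), (-16, -13)) = 51.6236
d((20, 24), (15, 24)) = 5.0
d((20, 24), (12, -14)) = 38.833
d((-10, 24), (16, 21)) = 26.1725
d((-10, 24), (-29, -12)) = 40.7063
d((-10, 24), (4, 3)) = 25.2389
d((-10, 24), (-23, 23)) = 13.0384
d((-10, 24), (-16, -13)) = 37.4833
d((-10, 24), (15, 24)) = 25.0
d((-10, 24), (12, -14)) = 43.909
d((16, 21), (-29, -12)) = 55.8032
d((16, 21), (4, 3)) = 21.6333
d((16, 21), (-23, 23)) = 39.0512
d((16, 21), (-16, -13)) = 46.6905
d((16, 21), (15, 24)) = 3.1623 <-- minimum
d((16, 21), (12, -14)) = 35.2278
d((-29, -12), (4, 3)) = 36.2491
d((-29, -12), (-23, 23)) = 35.5106
d((-29, -12), (-16, -13)) = 13.0384
d((-29, -12), (15, 24)) = 56.8507
d((-29, -12), (12, -14)) = 41.0488
d((4, 3), (-23, 23)) = 33.6006
d((4, 3), (-16, -13)) = 25.6125
d((4, 3), (15, 24)) = 23.7065
d((4, 3), (12, -14)) = 18.7883
d((-23, 23), (-16, -13)) = 36.6742
d((-23, 23), (15, 24)) = 38.0132
d((-23, 23), (12, -14)) = 50.9313
d((-16, -13), (15, 24)) = 48.2701
d((-16, -13), (12, -14)) = 28.0179
d((15, 24), (12, -14)) = 38.1182

Closest pair: (16, 21) and (15, 24) with distance 3.1623

The closest pair is (16, 21) and (15, 24) with Euclidean distance 3.1623. For 9 points, brute-force pairwise comparison is shown above. For large n, the divide-and-conquer algorithm (sort by x, recurse on halves, check the dividing strip) achieves O(n log n).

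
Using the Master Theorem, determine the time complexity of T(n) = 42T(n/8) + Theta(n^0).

Master Theorem for T(n) = 42T(n/8) + O(n^0):

a = 42, b = 8, c = 0
log_b(a) = log_8(42) = 1.7974

Case 1: c = 0 < log_8(42) = 1.7974
T(n) = O(n^(log_8 42))

For T(n) = 42T(n/8) + O(n^0): log_8(42) = 1.7974. This is Case 1 of the Master Theorem (c < log_b(a), work dominated by leaves), giving O(n^(log_8 42)).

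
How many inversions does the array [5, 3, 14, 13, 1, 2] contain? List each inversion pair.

Finding inversions in [5, 3, 14, 13, 1, 2]:

(0, 1): arr[0]=5 > arr[1]=3
(0, 4): arr[0]=5 > arr[4]=1
(0, 5): arr[0]=5 > arr[5]=2
(1, 4): arr[1]=3 > arr[4]=1
(1, 5): arr[1]=3 > arr[5]=2
(2, 3): arr[2]=14 > arr[3]=13
(2, 4): arr[2]=14 > arr[4]=1
(2, 5): arr[2]=14 > arr[5]=2
(3, 4): arr[3]=13 > arr[4]=1
(3, 5): arr[3]=13 > arr[5]=2

Total inversions: 10

The array has 10 inversion(s): (0,1), (0,4), (0,5), (1,4), (1,5), (2,3), (2,4), (2,5), (3,4), (3,5). Each pair (i,j) satisfies i < j and arr[i] > arr[j].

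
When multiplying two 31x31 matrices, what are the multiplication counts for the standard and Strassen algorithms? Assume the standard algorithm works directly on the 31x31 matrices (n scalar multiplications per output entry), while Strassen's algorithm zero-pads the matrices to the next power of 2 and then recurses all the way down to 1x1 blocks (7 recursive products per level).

Matrix multiplication for 31x31 matrices:

Strassen's algorithm requires power-of-2 dimensions. Pad 31x31 to 32x32 (next power of 2).

Standard algorithm: 31^3 = 29791 multiplications
Strassen's algorithm: 7^(log2(32)) = 7^5 = 16807 multiplications
Savings: 29791 - 16807 = 12984 multiplications

Standard: 29791 multiplications (31^3). Strassen: 16807 multiplications (7^5, after padding to 32x32). Strassen reduces 8 recursive multiplications to 7 at each level.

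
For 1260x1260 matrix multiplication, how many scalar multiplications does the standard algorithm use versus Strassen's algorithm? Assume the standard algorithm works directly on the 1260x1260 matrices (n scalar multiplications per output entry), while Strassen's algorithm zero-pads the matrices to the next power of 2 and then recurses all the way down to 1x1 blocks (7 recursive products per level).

Matrix multiplication for 1260x1260 matrices:

Strassen's algorithm requires power-of-2 dimensions. Pad 1260x1260 to 2048x2048 (next power of 2).

Standard algorithm: 1260^3 = 2000376000 multiplications
Strassen's algorithm: 7^(log2(2048)) = 7^11 = 1977326743 multiplications
Savings: 2000376000 - 1977326743 = 23049257 multiplications

Standard: 2000376000 multiplications (1260^3). Strassen: 1977326743 multiplications (7^11, after padding to 2048x2048). Strassen reduces 8 recursive multiplications to 7 at each level.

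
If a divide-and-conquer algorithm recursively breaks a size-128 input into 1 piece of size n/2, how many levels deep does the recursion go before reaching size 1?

For divide and conquer with division factor 2:

Problem sizes at each level:
Level 0: 128
Level 1: 64
Level 2: 32
Level 3: 16
Level 4: 8
Level 5: 4
Level 6: 2
Level 7: 1

The root is level 0 and the size-1 base case is level 7 (the tree spans levels 0 through 7, i.e. 8 levels counting the root), so the depth is the number of divisions: log_2(128) = 7

The recursion tree depth is log_2(128) = 7. At each level, the problem size is divided by 2, so it takes 7 divisions to reduce to a base case of size 1. The algorithm makes 1 recursive call at each level.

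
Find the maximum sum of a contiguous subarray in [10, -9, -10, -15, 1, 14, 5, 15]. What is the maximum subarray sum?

Using Kadane's algorithm on [10, -9, -10, -15, 1, 14, 5, 15]:

Scanning through the array:
Position 1 (value -9): max_ending_here = 1, max_so_far = 10
Position 2 (value -10): max_ending_here = -9, max_so_far = 10
Position 3 (value -15): max_ending_here = -15, max_so_far = 10
Position 4 (value 1): max_ending_here = 1, max_so_far = 10
Position 5 (value 14): max_ending_here = 15, max_so_far = 15
Position 6 (value 5): max_ending_here = 20, max_so_far = 20
Position 7 (value 15): max_ending_here = 35, max_so_far = 35

Maximum subarray: [1, 14, 5, 15]
Maximum sum: 35

The maximum subarray is [1, 14, 5, 15] with sum 35. This subarray runs from index 4 to index 7.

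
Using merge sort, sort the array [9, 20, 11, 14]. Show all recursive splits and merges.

Merge sort trace:

Split: [9, 20, 11, 14] -> [9, 20] and [11, 14]
  Split: [9, 20] -> [9] and [20]
  Merge: [9] + [20] -> [9, 20]
  Split: [11, 14] -> [11] and [14]
  Merge: [11] + [14] -> [11, 14]
Merge: [9, 20] + [11, 14] -> [9, 11, 14, 20]

Final sorted array: [9, 11, 14, 20]

The merge sort proceeds by recursively splitting the array and merging sorted halves.
After all merges, the sorted array is [9, 11, 14, 20].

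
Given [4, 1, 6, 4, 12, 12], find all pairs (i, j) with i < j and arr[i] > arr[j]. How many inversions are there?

Finding inversions in [4, 1, 6, 4, 12, 12]:

(0, 1): arr[0]=4 > arr[1]=1
(2, 3): arr[2]=6 > arr[3]=4

Total inversions: 2

The array has 2 inversion(s): (0,1), (2,3). Each pair (i,j) satisfies i < j and arr[i] > arr[j].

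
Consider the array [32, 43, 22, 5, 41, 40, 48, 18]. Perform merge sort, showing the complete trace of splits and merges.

Merge sort trace:

Split: [32, 43, 22, 5, 41, 40, 48, 18] -> [32, 43, 22, 5] and [41, 40, 48, 18]
  Split: [32, 43, 22, 5] -> [32, 43] and [22, 5]
    Split: [32, 43] -> [32] and [43]
    Merge: [32] + [43] -> [32, 43]
    Split: [22, 5] -> [22] and [5]
    Merge: [22] + [5] -> [5, 22]
  Merge: [32, 43] + [5, 22] -> [5, 22, 32, 43]
  Split: [41, 40, 48, 18] -> [41, 40] and [48, 18]
    Split: [41, 40] -> [41] and [40]
    Merge: [41] + [40] -> [40, 41]
    Split: [48, 18] -> [48] and [18]
    Merge: [48] + [18] -> [18, 48]
  Merge: [40, 41] + [18, 48] -> [18, 40, 41, 48]
Merge: [5, 22, 32, 43] + [18, 40, 41, 48] -> [5, 18, 22, 32, 40, 41, 43, 48]

Final sorted array: [5, 18, 22, 32, 40, 41, 43, 48]

The merge sort proceeds by recursively splitting the array and merging sorted halves.
After all merges, the sorted array is [5, 18, 22, 32, 40, 41, 43, 48].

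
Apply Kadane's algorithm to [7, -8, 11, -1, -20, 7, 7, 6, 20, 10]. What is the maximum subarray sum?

Using Kadane's algorithm on [7, -8, 11, -1, -20, 7, 7, 6, 20, 10]:

Scanning through the array:
Position 1 (value -8): max_ending_here = -1, max_so_far = 7
Position 2 (value 11): max_ending_here = 11, max_so_far = 11
Position 3 (value -1): max_ending_here = 10, max_so_far = 11
Position 4 (value -20): max_ending_here = -10, max_so_far = 11
Position 5 (value 7): max_ending_here = 7, max_so_far = 11
Position 6 (value 7): max_ending_here = 14, max_so_far = 14
Position 7 (value 6): max_ending_here = 20, max_so_far = 20
Position 8 (value 20): max_ending_here = 40, max_so_far = 40
Position 9 (value 10): max_ending_here = 50, max_so_far = 50

Maximum subarray: [7, 7, 6, 20, 10]
Maximum sum: 50

The maximum subarray is [7, 7, 6, 20, 10] with sum 50. This subarray runs from index 5 to index 9.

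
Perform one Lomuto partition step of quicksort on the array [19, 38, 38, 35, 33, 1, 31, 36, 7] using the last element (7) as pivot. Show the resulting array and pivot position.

Lomuto partition with pivot = 7:

Initial array: [19, 38, 38, 35, 33, 1, 31, 36, 7]

arr[0]=19 > 7: no swap
arr[1]=38 > 7: no swap
arr[2]=38 > 7: no swap
arr[3]=35 > 7: no swap
arr[4]=33 > 7: no swap
arr[5]=1 <= 7: swap with position 0, array becomes [1, 38, 38, 35, 33, 19, 31, 36, 7]
arr[6]=31 > 7: no swap
arr[7]=36 > 7: no swap

Place pivot at position 1: [1, 7, 38, 35, 33, 19, 31, 36, 38]
Pivot position: 1

After partitioning with pivot 7, the array becomes [1, 7, 38, 35, 33, 19, 31, 36, 38]. The pivot is placed at index 1. All elements to the left of the pivot are <= 7, and all elements to the right are > 7.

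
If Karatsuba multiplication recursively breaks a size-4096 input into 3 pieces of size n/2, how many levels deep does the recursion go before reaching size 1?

For divide and conquer with division factor 2:

Problem sizes at each level:
Level 0: 4096
Level 1: 2048
Level 2: 1024
Level 3: 512
Level 4: 256
Level 5: 128
Level 6: 64
Level 7: 32
Level 8: 16
Level 9: 8
Level 10: 4
Level 11: 2
Level 12: 1

The root is level 0 and the size-1 base case is level 12 (the tree spans levels 0 through 12, i.e. 13 levels counting the root), so the depth is the number of divisions: log_2(4096) = 12

The recursion tree depth is log_2(4096) = 12. At each level, the problem size is divided by 2, so it takes 12 divisions to reduce to a base case of size 1. The algorithm makes 3 recursive calls at each level.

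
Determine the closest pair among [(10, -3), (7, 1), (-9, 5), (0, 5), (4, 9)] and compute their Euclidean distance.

Computing all pairwise distances among 5 points:

d((10, -3), (7, 1)) = 5.0 <-- minimum
d((10, -3), (-9, 5)) = 20.6155
d((10, -3), (0, 5)) = 12.8062
d((10, -3), (4, 9)) = 13.4164
d((7, 1), (-9, 5)) = 16.4924
d((7, 1), (0, 5)) = 8.0623
d((7, 1), (4, 9)) = 8.544
d((-9, 5), (0, 5)) = 9.0
d((-9, 5), (4, 9)) = 13.6015
d((0, 5), (4, 9)) = 5.6569

Closest pair: (10, -3) and (7, 1) with distance 5.0

The closest pair is (10, -3) and (7, 1) with Euclidean distance 5.0. For 5 points, brute-force pairwise comparison is shown above. For large n, the divide-and-conquer algorithm (sort by x, recurse on halves, check the dividing strip) achieves O(n log n).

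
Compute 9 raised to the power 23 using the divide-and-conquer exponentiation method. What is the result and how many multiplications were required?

Computing 9^23 by squaring (build up from 9^1; each line after the first costs one multiplication):

9^1 = 9
9^2 = (9^1)^2 = 9^2 = 81
9^4 = (9^2)^2 = 81^2 = 6561
9^5 = 9 * 9^4 = 9 * 6561 = 59049
9^10 = (9^5)^2 = 59049^2 = 3486784401
9^11 = 9 * 9^10 = 9 * 3486784401 = 31381059609
9^22 = (9^11)^2 = 31381059609^2 = 984770902183611232881
9^23 = 9 * 9^22 = 9 * 984770902183611232881 = 8862938119652501095929

Result: 8862938119652501095929
Multiplications needed: 7 (7 lines after 9^1)

9^23 = 8862938119652501095929. Using exponentiation by squaring, this requires 7 multiplications. The key idea: if the exponent is even, square the half-power; if odd, multiply by the base once.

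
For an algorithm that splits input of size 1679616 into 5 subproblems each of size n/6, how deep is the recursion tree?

For divide and conquer with division factor 6:

Problem sizes at each level:
Level 0: 1679616
Level 1: 279936
Level 2: 46656
Level 3: 7776
Level 4: 1296
Level 5: 216
Level 6: 36
Level 7: 6
Level 8: 1

The root is level 0 and the size-1 base case is level 8 (the tree spans levels 0 through 8, i.e. 9 levels counting the root), so the depth is the number of divisions: log_6(1679616) = 8

The recursion tree depth is log_6(1679616) = 8. At each level, the problem size is divided by 6, so it takes 8 divisions to reduce to a base case of size 1. The algorithm makes 5 recursive calls at each level.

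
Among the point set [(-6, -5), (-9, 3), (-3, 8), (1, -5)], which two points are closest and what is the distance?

Computing all pairwise distances among 4 points:

d((-6, -5), (-9, 3)) = 8.544
d((-6, -5), (-3, 8)) = 13.3417
d((-6, -5), (1, -5)) = 7.0 <-- minimum
d((-9, 3), (-3, 8)) = 7.8102
d((-9, 3), (1, -5)) = 12.8062
d((-3, 8), (1, -5)) = 13.6015

Closest pair: (-6, -5) and (1, -5) with distance 7.0

The closest pair is (-6, -5) and (1, -5) with Euclidean distance 7.0. For 4 points, brute-force pairwise comparison is shown above. For large n, the divide-and-conquer algorithm (sort by x, recurse on halves, check the dividing strip) achieves O(n log n).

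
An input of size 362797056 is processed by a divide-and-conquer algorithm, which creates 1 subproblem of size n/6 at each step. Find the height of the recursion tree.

For divide and conquer with division factor 6:

Problem sizes at each level:
Level 0: 362797056
Level 1: 60466176
Level 2: 10077696
Level 3: 1679616
Level 4: 279936
Level 5: 46656
Level 6: 7776
Level 7: 1296
Level 8: 216
Level 9: 36
Level 10: 6
Level 11: 1

The root is level 0 and the size-1 base case is level 11 (the tree spans levels 0 through 11, i.e. 12 levels counting the root), so the depth is the number of divisions: log_6(362797056) = 11

The recursion tree depth is log_6(362797056) = 11. At each level, the problem size is divided by 6, so it takes 11 divisions to reduce to a base case of size 1. The algorithm makes 1 recursive call at each level.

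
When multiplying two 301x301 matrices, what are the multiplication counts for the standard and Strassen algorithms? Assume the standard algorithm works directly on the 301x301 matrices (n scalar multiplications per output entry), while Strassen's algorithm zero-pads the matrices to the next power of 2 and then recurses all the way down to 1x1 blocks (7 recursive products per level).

Matrix multiplication for 301x301 matrices:

Strassen's algorithm requires power-of-2 dimensions. Pad 301x301 to 512x512 (next power of 2).

Standard algorithm: 301^3 = 27270901 multiplications
Strassen's algorithm: 7^(log2(512)) = 7^9 = 40353607 multiplications
Difference: 27270901 - 40353607 = -13082706 (Strassen uses MORE here due to padding overhead — for small or just-over-power-of-2 n, padding can outweigh the per-level savings)

Standard: 27270901 multiplications (301^3). Strassen: 40353607 multiplications (7^9, after padding to 512x512). Strassen reduces 8 recursive multiplications to 7 at each level.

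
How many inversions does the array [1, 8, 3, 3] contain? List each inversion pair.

Finding inversions in [1, 8, 3, 3]:

(1, 2): arr[1]=8 > arr[2]=3
(1, 3): arr[1]=8 > arr[3]=3

Total inversions: 2

The array has 2 inversion(s): (1,2), (1,3). Each pair (i,j) satisfies i < j and arr[i] > arr[j].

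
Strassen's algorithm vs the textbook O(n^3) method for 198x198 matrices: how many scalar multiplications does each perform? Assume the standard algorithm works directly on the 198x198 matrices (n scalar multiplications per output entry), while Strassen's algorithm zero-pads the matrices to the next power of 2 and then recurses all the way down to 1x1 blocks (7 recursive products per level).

Matrix multiplication for 198x198 matrices:

Strassen's algorithm requires power-of-2 dimensions. Pad 198x198 to 256x256 (next power of 2).

Standard algorithm: 198^3 = 7762392 multiplications
Strassen's algorithm: 7^(log2(256)) = 7^8 = 5764801 multiplications
Savings: 7762392 - 5764801 = 1997591 multiplications

Standard: 7762392 multiplications (198^3). Strassen: 5764801 multiplications (7^8, after padding to 256x256). Strassen reduces 8 recursive multiplications to 7 at each level.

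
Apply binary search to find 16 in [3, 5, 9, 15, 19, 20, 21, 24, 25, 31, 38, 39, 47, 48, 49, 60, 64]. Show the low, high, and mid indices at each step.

Binary search for 16 in [3, 5, 9, 15, 19, 20, 21, 24, 25, 31, 38, 39, 47, 48, 49, 60, 64]:

lo=0, hi=16, mid=8, arr[mid]=25 -> 25 > 16, search left half
lo=0, hi=7, mid=3, arr[mid]=15 -> 15 < 16, search right half
lo=4, hi=7, mid=5, arr[mid]=20 -> 20 > 16, search left half
lo=4, hi=4, mid=4, arr[mid]=19 -> 19 > 16, search left half
lo=4 > hi=3, target 16 not found

Binary search determines that 16 is not in the array after 4 comparisons. The search space was exhausted without finding the target.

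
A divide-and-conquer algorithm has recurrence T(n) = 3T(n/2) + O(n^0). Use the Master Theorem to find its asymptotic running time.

Master Theorem for T(n) = 3T(n/2) + O(n^0):

a = 3, b = 2, c = 0
log_b(a) = log_2(3) = 1.5850

Case 1: c = 0 < log_2(3) = 1.5850
T(n) = O(n^(log_2 3))

For T(n) = 3T(n/2) + O(n^0): log_2(3) = 1.5850. This is Case 1 of the Master Theorem (c < log_b(a), work dominated by leaves), giving O(n^(log_2 3)).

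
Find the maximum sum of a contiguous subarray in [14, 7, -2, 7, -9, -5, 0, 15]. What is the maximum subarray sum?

Using Kadane's algorithm on [14, 7, -2, 7, -9, -5, 0, 15]:

Scanning through the array:
Position 1 (value 7): max_ending_here = 21, max_so_far = 21
Position 2 (value -2): max_ending_here = 19, max_so_far = 21
Position 3 (value 7): max_ending_here = 26, max_so_far = 26
Position 4 (value -9): max_ending_here = 17, max_so_far = 26
Position 5 (value -5): max_ending_here = 12, max_so_far = 26
Position 6 (value 0): max_ending_here = 12, max_so_far = 26
Position 7 (value 15): max_ending_here = 27, max_so_far = 27

Maximum subarray: [14, 7, -2, 7, -9, -5, 0, 15]
Maximum sum: 27

The maximum subarray is [14, 7, -2, 7, -9, -5, 0, 15] with sum 27. This subarray runs from index 0 to index 7.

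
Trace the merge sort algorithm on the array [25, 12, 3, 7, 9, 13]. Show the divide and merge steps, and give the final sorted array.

Merge sort trace:

Split: [25, 12, 3, 7, 9, 13] -> [25, 12, 3] and [7, 9, 13]
  Split: [25, 12, 3] -> [25] and [12, 3]
    Split: [12, 3] -> [12] and [3]
    Merge: [12] + [3] -> [3, 12]
  Merge: [25] + [3, 12] -> [3, 12, 25]
  Split: [7, 9, 13] -> [7] and [9, 13]
    Split: [9, 13] -> [9] and [13]
    Merge: [9] + [13] -> [9, 13]
  Merge: [7] + [9, 13] -> [7, 9, 13]
Merge: [3, 12, 25] + [7, 9, 13] -> [3, 7, 9, 12, 13, 25]

Final sorted array: [3, 7, 9, 12, 13, 25]

The merge sort proceeds by recursively splitting the array and merging sorted halves.
After all merges, the sorted array is [3, 7, 9, 12, 13, 25].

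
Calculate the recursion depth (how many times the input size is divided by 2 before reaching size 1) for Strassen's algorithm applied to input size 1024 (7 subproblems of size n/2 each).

For divide and conquer with division factor 2:

Problem sizes at each level:
Level 0: 1024
Level 1: 512
Level 2: 256
Level 3: 128
Level 4: 64
Level 5: 32
Level 6: 16
Level 7: 8
Level 8: 4
Level 9: 2
Level 10: 1

The root is level 0 and the size-1 base case is level 10 (the tree spans levels 0 through 10, i.e. 11 levels counting the root), so the depth is the number of divisions: log_2(1024) = 10

The recursion tree depth is log_2(1024) = 10. At each level, the problem size is divided by 2, so it takes 10 divisions to reduce to a base case of size 1. The algorithm makes 7 recursive calls at each level.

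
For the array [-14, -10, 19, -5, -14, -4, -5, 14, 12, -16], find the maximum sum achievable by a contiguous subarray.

Using Kadane's algorithm on [-14, -10, 19, -5, -14, -4, -5, 14, 12, -16]:

Scanning through the array:
Position 1 (value -10): max_ending_here = -10, max_so_far = -10
Position 2 (value 19): max_ending_here = 19, max_so_far = 19
Position 3 (value -5): max_ending_here = 14, max_so_far = 19
Position 4 (value -14): max_ending_here = 0, max_so_far = 19
Position 5 (value -4): max_ending_here = -4, max_so_far = 19
Position 6 (value -5): max_ending_here = -5, max_so_far = 19
Position 7 (value 14): max_ending_here = 14, max_so_far = 19
Position 8 (value 12): max_ending_here = 26, max_so_far = 26
Position 9 (value -16): max_ending_here = 10, max_so_far = 26

Maximum subarray: [14, 12]
Maximum sum: 26

The maximum subarray is [14, 12] with sum 26. This subarray runs from index 7 to index 8.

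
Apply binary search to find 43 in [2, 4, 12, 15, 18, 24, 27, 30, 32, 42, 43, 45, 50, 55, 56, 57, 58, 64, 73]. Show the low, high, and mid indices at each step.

Binary search for 43 in [2, 4, 12, 15, 18, 24, 27, 30, 32, 42, 43, 45, 50, 55, 56, 57, 58, 64, 73]:

lo=0, hi=18, mid=9, arr[mid]=42 -> 42 < 43, search right half
lo=10, hi=18, mid=14, arr[mid]=56 -> 56 > 43, search left half
lo=10, hi=13, mid=11, arr[mid]=45 -> 45 > 43, search left half
lo=10, hi=10, mid=10, arr[mid]=43 -> Found target at index 10!

Binary search finds 43 at index 10 after 4 comparisons. The search repeatedly halves the search space by comparing with the middle element.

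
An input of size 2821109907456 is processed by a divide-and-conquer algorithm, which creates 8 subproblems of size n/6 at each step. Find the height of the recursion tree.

For divide and conquer with division factor 6:

Problem sizes at each level:
Level 0: 2821109907456
Level 1: 470184984576
Level 2: 78364164096
Level 3: 13060694016
Level 4: 2176782336
Level 5: 362797056
Level 6: 60466176
Level 7: 10077696
Level 8: 1679616
Level 9: 279936
Level 10: 46656
Level 11: 7776
Level 12: 1296
Level 13: 216
Level 14: 36
Level 15: 6
Level 16: 1

The root is level 0 and the size-1 base case is level 16 (the tree spans levels 0 through 16, i.e. 17 levels counting the root), so the depth is the number of divisions: log_6(2821109907456) = 16

The recursion tree depth is log_6(2821109907456) = 16. At each level, the problem size is divided by 6, so it takes 16 divisions to reduce to a base case of size 1. The algorithm makes 8 recursive calls at each level.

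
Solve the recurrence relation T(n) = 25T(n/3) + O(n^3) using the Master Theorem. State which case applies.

Master Theorem for T(n) = 25T(n/3) + O(n^3):

a = 25, b = 3, c = 3
log_b(a) = log_3(25) = 2.9299

Case 3: c = 3 > log_3(25) = 2.9299
T(n) = O(n^3) = O(n^3)

For T(n) = 25T(n/3) + O(n^3): log_3(25) = 2.9299. This is Case 3 of the Master Theorem (c > log_b(a), work dominated by root), giving O(n^3).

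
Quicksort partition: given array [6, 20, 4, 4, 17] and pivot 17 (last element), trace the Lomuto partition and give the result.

Lomuto partition with pivot = 17:

Initial array: [6, 20, 4, 4, 17]

arr[0]=6 <= 17: swap with position 0, array becomes [6, 20, 4, 4, 17]
arr[1]=20 > 17: no swap
arr[2]=4 <= 17: swap with position 1, array becomes [6, 4, 20, 4, 17]
arr[3]=4 <= 17: swap with position 2, array becomes [6, 4, 4, 20, 17]

Place pivot at position 3: [6, 4, 4, 17, 20]
Pivot position: 3

After partitioning with pivot 17, the array becomes [6, 4, 4, 17, 20]. The pivot is placed at index 3. All elements to the left of the pivot are <= 17, and all elements to the right are > 17.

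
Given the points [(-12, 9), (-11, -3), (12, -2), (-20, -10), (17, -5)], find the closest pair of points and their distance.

Computing all pairwise distances among 5 points:

d((-12, 9), (-11, -3)) = 12.0416
d((-12, 9), (12, -2)) = 26.4008
d((-12, 9), (-20, -10)) = 20.6155
d((-12, 9), (17, -5)) = 32.2025
d((-11, -3), (12, -2)) = 23.0217
d((-11, -3), (-20, -10)) = 11.4018
d((-11, -3), (17, -5)) = 28.0713
d((12, -2), (-20, -10)) = 32.9848
d((12, -2), (17, -5)) = 5.831 <-- minimum
d((-20, -10), (17, -5)) = 37.3363

Closest pair: (12, -2) and (17, -5) with distance 5.831

The closest pair is (12, -2) and (17, -5) with Euclidean distance 5.831. For 5 points, brute-force pairwise comparison is shown above. For large n, the divide-and-conquer algorithm (sort by x, recurse on halves, check the dividing strip) achieves O(n log n).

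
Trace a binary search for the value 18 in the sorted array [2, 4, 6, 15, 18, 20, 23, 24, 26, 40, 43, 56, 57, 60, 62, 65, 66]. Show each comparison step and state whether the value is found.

Binary search for 18 in [2, 4, 6, 15, 18, 20, 23, 24, 26, 40, 43, 56, 57, 60, 62, 65, 66]:

lo=0, hi=16, mid=8, arr[mid]=26 -> 26 > 18, search left half
lo=0, hi=7, mid=3, arr[mid]=15 -> 15 < 18, search right half
lo=4, hi=7, mid=5, arr[mid]=20 -> 20 > 18, search left half
lo=4, hi=4, mid=4, arr[mid]=18 -> Found target at index 4!

Binary search finds 18 at index 4 after 4 comparisons. The search repeatedly halves the search space by comparing with the middle element.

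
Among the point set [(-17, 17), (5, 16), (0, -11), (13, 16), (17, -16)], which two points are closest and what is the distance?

Computing all pairwise distances among 5 points:

d((-17, 17), (5, 16)) = 22.0227
d((-17, 17), (0, -11)) = 32.7567
d((-17, 17), (13, 16)) = 30.0167
d((-17, 17), (17, -16)) = 47.3814
d((5, 16), (0, -11)) = 27.4591
d((5, 16), (13, 16)) = 8.0 <-- minimum
d((5, 16), (17, -16)) = 34.176
d((0, -11), (13, 16)) = 29.9666
d((0, -11), (17, -16)) = 17.72
d((13, 16), (17, -16)) = 32.249

Closest pair: (5, 16) and (13, 16) with distance 8.0

The closest pair is (5, 16) and (13, 16) with Euclidean distance 8.0. For 5 points, brute-force pairwise comparison is shown above. For large n, the divide-and-conquer algorithm (sort by x, recurse on halves, check the dividing strip) achieves O(n log n).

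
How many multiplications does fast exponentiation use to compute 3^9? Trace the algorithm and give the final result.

Computing 3^9 by squaring (build up from 3^1; each line after the first costs one multiplication):

3^1 = 3
3^2 = (3^1)^2 = 3^2 = 9
3^4 = (3^2)^2 = 9^2 = 81
3^8 = (3^4)^2 = 81^2 = 6561
3^9 = 3 * 3^8 = 3 * 6561 = 19683

Result: 19683
Multiplications needed: 4 (4 lines after 3^1)

3^9 = 19683. Using exponentiation by squaring, this requires 4 multiplications. The key idea: if the exponent is even, square the half-power; if odd, multiply by the base once.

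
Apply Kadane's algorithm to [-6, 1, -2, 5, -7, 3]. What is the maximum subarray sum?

Using Kadane's algorithm on [-6, 1, -2, 5, -7, 3]:

Scanning through the array:
Position 1 (value 1): max_ending_here = 1, max_so_far = 1
Position 2 (value -2): max_ending_here = -1, max_so_far = 1
Position 3 (value 5): max_ending_here = 5, max_so_far = 5
Position 4 (value -7): max_ending_here = -2, max_so_far = 5
Position 5 (value 3): max_ending_here = 3, max_so_far = 5

Maximum subarray: [5]
Maximum sum: 5

The maximum subarray is [5] with sum 5. This subarray runs from index 3 to index 3.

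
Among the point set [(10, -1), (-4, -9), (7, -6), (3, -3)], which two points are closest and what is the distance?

Computing all pairwise distances among 4 points:

d((10, -1), (-4, -9)) = 16.1245
d((10, -1), (7, -6)) = 5.831
d((10, -1), (3, -3)) = 7.2801
d((-4, -9), (7, -6)) = 11.4018
d((-4, -9), (3, -3)) = 9.2195
d((7, -6), (3, -3)) = 5.0 <-- minimum

Closest pair: (7, -6) and (3, -3) with distance 5.0

The closest pair is (7, -6) and (3, -3) with Euclidean distance 5.0. For 4 points, brute-force pairwise comparison is shown above. For large n, the divide-and-conquer algorithm (sort by x, recurse on halves, check the dividing strip) achieves O(n log n).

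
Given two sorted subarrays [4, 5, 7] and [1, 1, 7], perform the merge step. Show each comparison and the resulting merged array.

Merging process:

Compare 4 vs 1: take 1 from right. Merged: [1]
Compare 4 vs 1: take 1 from right. Merged: [1, 1]
Compare 4 vs 7: take 4 from left. Merged: [1, 1, 4]
Compare 5 vs 7: take 5 from left. Merged: [1, 1, 4, 5]
Compare 7 vs 7: take 7 from left. Merged: [1, 1, 4, 5, 7]
Append remaining from right: [7]. Merged: [1, 1, 4, 5, 7, 7]

Final merged array: [1, 1, 4, 5, 7, 7]
Total comparisons: 5

The merged array is [1, 1, 4, 5, 7, 7], requiring 5 comparisons. The merge step runs in O(n) time where n is the total number of elements.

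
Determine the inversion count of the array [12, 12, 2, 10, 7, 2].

Finding inversions in [12, 12, 2, 10, 7, 2]:

(0, 2): arr[0]=12 > arr[2]=2
(0, 3): arr[0]=12 > arr[3]=10
(0, 4): arr[0]=12 > arr[4]=7
(0, 5): arr[0]=12 > arr[5]=2
(1, 2): arr[1]=12 > arr[2]=2
(1, 3): arr[1]=12 > arr[3]=10
(1, 4): arr[1]=12 > arr[4]=7
(1, 5): arr[1]=12 > arr[5]=2
(3, 4): arr[3]=10 > arr[4]=7
(3, 5): arr[3]=10 > arr[5]=2
(4, 5): arr[4]=7 > arr[5]=2

Total inversions: 11

The array has 11 inversion(s): (0,2), (0,3), (0,4), (0,5), (1,2), (1,3), (1,4), (1,5), (3,4), (3,5), (4,5). Each pair (i,j) satisfies i < j and arr[i] > arr[j].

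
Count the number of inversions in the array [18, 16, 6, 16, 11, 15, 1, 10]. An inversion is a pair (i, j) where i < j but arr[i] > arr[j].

Finding inversions in [18, 16, 6, 16, 11, 15, 1, 10]:

(0, 1): arr[0]=18 > arr[1]=16
(0, 2): arr[0]=18 > arr[2]=6
(0, 3): arr[0]=18 > arr[3]=16
(0, 4): arr[0]=18 > arr[4]=11
(0, 5): arr[0]=18 > arr[5]=15
(0, 6): arr[0]=18 > arr[6]=1
(0, 7): arr[0]=18 > arr[7]=10
(1, 2): arr[1]=16 > arr[2]=6
(1, 4): arr[1]=16 > arr[4]=11
(1, 5): arr[1]=16 > arr[5]=15
(1, 6): arr[1]=16 > arr[6]=1
(1, 7): arr[1]=16 > arr[7]=10
(2, 6): arr[2]=6 > arr[6]=1
(3, 4): arr[3]=16 > arr[4]=11
(3, 5): arr[3]=16 > arr[5]=15
(3, 6): arr[3]=16 > arr[6]=1
(3, 7): arr[3]=16 > arr[7]=10
(4, 6): arr[4]=11 > arr[6]=1
(4, 7): arr[4]=11 > arr[7]=10
(5, 6): arr[5]=15 > arr[6]=1
(5, 7): arr[5]=15 > arr[7]=10

Total inversions: 21

The array has 21 inversion(s): (0,1), (0,2), (0,3), (0,4), (0,5), (0,6), (0,7), (1,2), (1,4), (1,5), (1,6), (1,7), (2,6), (3,4), (3,5), (3,6), (3,7), (4,6), (4,7), (5,6), (5,7). Each pair (i,j) satisfies i < j and arr[i] > arr[j].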